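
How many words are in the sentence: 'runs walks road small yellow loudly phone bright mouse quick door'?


Counting words by splitting on spaces:
  Word 1: 'runs'
  Word 2: 'walks'
  Word 3: 'road'
  Word 4: 'small'
  Word 5: 'yellow'
  Word 6: 'loudly'
  Word 7: 'phone'
  Word 8: 'bright'
  Word 9: 'mouse'
  Word 10: 'quick'
  Word 11: 'door'
Total words: 11

11


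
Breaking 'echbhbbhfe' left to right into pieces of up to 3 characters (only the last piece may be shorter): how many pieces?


'echbhbbhfe' has 10 characters.
Chunking with max size 3:
  Chunk 1: 'ech' (positions 0-2)
  Chunk 2: 'bhb' (positions 3-5)
  Chunk 3: 'bhf' (positions 6-8)
  Chunk 4: 'e' (positions 9-9)
Total chunks: ceil(10 / 3) = 4

4


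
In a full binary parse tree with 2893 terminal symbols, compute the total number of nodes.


Leaf nodes (terminals): 2893
Internal nodes = n - 1 = 2893 - 1 = 2892
Total = leaves + internal = 2893 + 2892 = 5785

5785


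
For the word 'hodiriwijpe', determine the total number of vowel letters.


Scanning each character of 'hodiriwijpe':
  Position 1: 'h' -> consonant (running count: 0)
  Position 2: 'o' -> vowel (running count: 1)
  Position 3: 'd' -> consonant (running count: 1)
  Position 4: 'i' -> vowel (running count: 2)
  Position 5: 'r' -> consonant (running count: 2)
  Position 6: 'i' -> vowel (running count: 3)
  Position 7: 'w' -> consonant (running count: 3)
  Position 8: 'i' -> vowel (running count: 4)
  Position 9: 'j' -> consonant (running count: 4)
  Position 10: 'p' -> consonant (running count: 4)
  Position 11: 'e' -> vowel (running count: 5)
Total vowels: 5

5


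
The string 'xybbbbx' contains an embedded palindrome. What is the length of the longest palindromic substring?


Scanning 'xybbbbx' for palindromic substrings.
Substring at positions 2-5: 'bbbb'.
Check: reverse('bbbb') = 'bbbb' -> palindrome confirmed.
Neighbouring characters ('y' / 'x') break symmetry, so it cannot extend further.
No longer palindromic substring exists; longest length = 4

4


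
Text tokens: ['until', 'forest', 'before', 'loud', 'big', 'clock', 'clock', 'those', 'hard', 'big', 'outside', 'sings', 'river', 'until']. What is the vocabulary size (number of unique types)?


Listing all tokens and tracking unique types:
  Token 1: 'until' -> NEW (unique so far: 1)
  Token 2: 'forest' -> NEW (unique so far: 2)
  Token 3: 'before' -> NEW (unique so far: 3)
  Token 4: 'loud' -> NEW (unique so far: 4)
  Token 5: 'big' -> NEW (unique so far: 5)
  Token 6: 'clock' -> NEW (unique so far: 6)
  Token 7: 'clock' -> duplicate (unique so far: 6)
  Token 8: 'those' -> NEW (unique so far: 7)
  Token 9: 'hard' -> NEW (unique so far: 8)
  Token 10: 'big' -> duplicate (unique so far: 8)
  Token 11: 'outside' -> NEW (unique so far: 9)
  Token 12: 'sings' -> NEW (unique so far: 10)
  Token 13: 'river' -> NEW (unique so far: 11)
  Token 14: 'until' -> duplicate (unique so far: 11)
Unique types: ('before', 'big', 'clock', 'forest', 'hard', 'loud', 'outside', 'river', 'sings', 'those', 'until')
Vocabulary size: 11

11


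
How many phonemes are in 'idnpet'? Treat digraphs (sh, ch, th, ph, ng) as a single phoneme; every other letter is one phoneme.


Parsing 'idnpet' greedily, digraphs first:
  'i' -> vowel phoneme (phonemes so far: 1)
  'd' -> consonant phoneme (phonemes so far: 2)
  'n' -> consonant phoneme (phonemes so far: 3)
  'p' -> consonant phoneme (phonemes so far: 4)
  'e' -> vowel phoneme (phonemes so far: 5)
  't' -> consonant phoneme (phonemes so far: 6)
Total phonemes: 6

6


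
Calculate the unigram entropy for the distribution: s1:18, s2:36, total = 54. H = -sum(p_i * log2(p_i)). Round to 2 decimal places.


Computing entropy H = -sum(p_i * log2(p_i)):
  s1: p = 18/54 = 0.3333, -p*log2(p) = 0.5283
  s2: p = 36/54 = 0.6667, -p*log2(p) = 0.3900
H = sum of terms = 0.9183
Rounded to 2 decimals: 0.92

0.92


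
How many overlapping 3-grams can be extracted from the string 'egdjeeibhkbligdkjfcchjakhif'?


String 'egdjeeibhkbligdkjfcchjakhif' has length L = 27.
Number of overlapping n-grams = L - n + 1
Substituting: 27 - 3 + 1 = 25

25


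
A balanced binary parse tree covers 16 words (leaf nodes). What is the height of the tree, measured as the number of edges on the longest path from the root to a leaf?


In a balanced binary tree with n leaves the deepest leaf is ceil(log2(n)) edges below the root.
log2(16) = 4.0000
ceil(4.0000) = 4
height (edges) = 4

4


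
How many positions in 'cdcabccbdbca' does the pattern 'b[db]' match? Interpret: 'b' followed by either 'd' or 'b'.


Pattern: b[db] means 'b' followed by either 'd' or 'b'.
Scanning 'cdcabccbdbca' position-by-position:
  Pos 0: window 'cd' -> no
  Pos 1: window 'dc' -> no
  Pos 2: window 'ca' -> no
  Pos 3: window 'ab' -> no
  Pos 4: window 'bc' -> no
  Pos 5: window 'cc' -> no
  Pos 6: window 'cb' -> no
  Pos 7: window 'bd' -> MATCH
  Pos 8: window 'db' -> no
  Pos 9: window 'bc' -> no
  Pos 10: window 'ca' -> no
  Pos 11: window 'a' -> no
Total matches: 1

1


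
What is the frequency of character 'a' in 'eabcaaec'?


Scanning 'eabcaaec' for 'a':
  Position 1: 'a' -> MATCH (count: 1)
  Position 4: 'a' -> MATCH (count: 2)
  Position 5: 'a' -> MATCH (count: 3)
Total occurrences of 'a': 3

3


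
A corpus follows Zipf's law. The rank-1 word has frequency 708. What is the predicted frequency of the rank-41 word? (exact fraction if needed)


Zipf's law: freq(rank) = f1 / rank
f1 = 708, rank = 41
freq = 708 / 41
GCD(708, 41) = 1
Simplified: 708/41

708/41


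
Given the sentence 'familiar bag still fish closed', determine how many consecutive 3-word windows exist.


Word trigrams from [5] words:
  Trigram 1: (familiar bag still)
  Trigram 2: (bag still fish)
  Trigram 3: (still fish closed)
Total word trigrams: 5 - 2 = 3

3


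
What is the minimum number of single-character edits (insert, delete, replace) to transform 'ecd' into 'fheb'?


Building DP table for s1='ecd' (len 3) and s2='fheb' (len 4):
       f  h  e  b
    0  1  2  3  4
  e 1  1  2  2  3
  c 2  2  2  3  3
  d 3  3  3  3  4
Edit distance = dp[3][4] = 4

4


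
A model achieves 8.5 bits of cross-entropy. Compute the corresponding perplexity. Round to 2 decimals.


Perplexity formula: PP = 2^H
H = 8.5
PP = 2^8.5
Decompose: 2^8.5 = 2^8 * 2^0.5 = 2^8 * sqrt(2)
2^8 = 256, sqrt(2) ~ 1.4142136
PP ~ 256 * 1.4142136 = 362.0386816
Rounded to 2 decimals: 362.04

362.04


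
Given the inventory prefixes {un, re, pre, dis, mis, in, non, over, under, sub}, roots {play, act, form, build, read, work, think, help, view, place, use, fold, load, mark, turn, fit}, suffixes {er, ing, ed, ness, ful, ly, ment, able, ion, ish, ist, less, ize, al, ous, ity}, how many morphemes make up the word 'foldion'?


Segmenting 'foldion' against the inventory:
  'fold' -> root (morpheme 1)
  'ion' -> suffix (morpheme 2)
Total morphemes: 2

2


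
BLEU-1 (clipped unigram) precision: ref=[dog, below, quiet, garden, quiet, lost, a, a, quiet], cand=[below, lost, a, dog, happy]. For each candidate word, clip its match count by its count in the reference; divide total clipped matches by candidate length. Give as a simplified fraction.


Reference word counts: {'a': 2, 'below': 1, 'dog': 1, 'garden': 1, 'lost': 1, 'quiet': 3}
Checking each candidate word (with clipping):
  'below' -> in reference (ref count 1, used 1/1) -> match (matches: 1)
  'lost' -> in reference (ref count 1, used 1/1) -> match (matches: 2)
  'a' -> in reference (ref count 2, used 1/2) -> match (matches: 3)
  'dog' -> in reference (ref count 1, used 1/1) -> match (matches: 4)
  'happy' -> not in reference -> no match (matches: 4)
Clipped matches: 4, Candidate length: 5
Precision = 4/5

4/5


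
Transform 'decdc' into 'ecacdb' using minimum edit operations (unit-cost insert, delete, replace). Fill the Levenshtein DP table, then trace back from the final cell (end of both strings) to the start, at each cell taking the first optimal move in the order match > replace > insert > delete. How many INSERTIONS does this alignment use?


Edit distance = 4. Backtracking from cell (5, 6) with preference match > replace > insert > delete,
then listing the resulting alignment 'decdc' -> 'ecacdb' left to right:
  Step 1: insert 'e' [insertion #1]
  Step 2: replace d->c
  Step 3: replace e->a
  Step 4: keep 'c'
  Step 5: keep 'd'
  Step 6: replace c->b
Total insertions: 1

1


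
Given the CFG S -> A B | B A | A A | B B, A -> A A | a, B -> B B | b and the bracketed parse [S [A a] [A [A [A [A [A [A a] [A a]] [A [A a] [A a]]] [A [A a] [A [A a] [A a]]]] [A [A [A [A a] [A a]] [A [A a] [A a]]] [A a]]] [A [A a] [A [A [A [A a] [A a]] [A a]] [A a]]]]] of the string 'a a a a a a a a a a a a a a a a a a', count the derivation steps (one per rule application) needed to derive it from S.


Every bracketed nonterminal node [X ...] in the tree is produced by exactly one rule application.
Reading the tree off as a leftmost derivation:
  Step 1: S  =>  A A   (applied S -> A A)
  Step 2: A A  =>  a A   (applied A -> a)
  Step 3: a A  =>  a A A   (applied A -> A A)
  Step 4: a A A  =>  a A A A   (applied A -> A A)
  Step 5: a A A A  =>  a A A A A   (applied A -> A A)
  Step 6: a A A A A  =>  a A A A A A   (applied A -> A A)
  Step 7: a A A A A A  =>  a A A A A A A   (applied A -> A A)
  Step 8: a A A A A A A  =>  a a A A A A A   (applied A -> a)
  Step 9: a a A A A A A  =>  a a a A A A A   (applied A -> a)
  Step 10: a a a A A A A  =>  a a a A A A A A   (applied A -> A A)
  Step 11: a a a A A A A A  =>  a a a a A A A A   (applied A -> a)
  Step 12: a a a a A A A A  =>  a a a a a A A A   (applied A -> a)
  Step 13: a a a a a A A A  =>  a a a a a A A A A   (applied A -> A A)
  Step 14: a a a a a A A A A  =>  a a a a a a A A A   (applied A -> a)
  Step 15: a a a a a a A A A  =>  a a a a a a A A A A   (applied A -> A A)
  Step 16: a a a a a a A A A A  =>  a a a a a a a A A A   (applied A -> a)
  Step 17: a a a a a a a A A A  =>  a a a a a a a a A A   (applied A -> a)
  Step 18: a a a a a a a a A A  =>  a a a a a a a a A A A   (applied A -> A A)
  Step 19: a a a a a a a a A A A  =>  a a a a a a a a A A A A   (applied A -> A A)
  Step 20: a a a a a a a a A A A A  =>  a a a a a a a a A A A A A   (applied A -> A A)
  Step 21: a a a a a a a a A A A A A  =>  a a a a a a a a a A A A A   (applied A -> a)
  Step 22: a a a a a a a a a A A A A  =>  a a a a a a a a a a A A A   (applied A -> a)
  Step 23: a a a a a a a a a a A A A  =>  a a a a a a a a a a A A A A   (applied A -> A A)
  Step 24: a a a a a a a a a a A A A A  =>  a a a a a a a a a a a A A A   (applied A -> a)
  Step 25: a a a a a a a a a a a A A A  =>  a a a a a a a a a a a a A A   (applied A -> a)
  Step 26: a a a a a a a a a a a a A A  =>  a a a a a a a a a a a a a A   (applied A -> a)
  Step 27: a a a a a a a a a a a a a A  =>  a a a a a a a a a a a a a A A   (applied A -> A A)
  Step 28: a a a a a a a a a a a a a A A  =>  a a a a a a a a a a a a a a A   (applied A -> a)
  Step 29: a a a a a a a a a a a a a a A  =>  a a a a a a a a a a a a a a A A   (applied A -> A A)
  Step 30: a a a a a a a a a a a a a a A A  =>  a a a a a a a a a a a a a a A A A   (applied A -> A A)
  Step 31: a a a a a a a a a a a a a a A A A  =>  a a a a a a a a a a a a a a A A A A   (applied A -> A A)
  Step 32: a a a a a a a a a a a a a a A A A A  =>  a a a a a a a a a a a a a a a A A A   (applied A -> a)
  Step 33: a a a a a a a a a a a a a a a A A A  =>  a a a a a a a a a a a a a a a a A A   (applied A -> a)
  Step 34: a a a a a a a a a a a a a a a a A A  =>  a a a a a a a a a a a a a a a a a A   (applied A -> a)
  Step 35: a a a a a a a a a a a a a a a a a A  =>  a a a a a a a a a a a a a a a a a a   (applied A -> a)
Final yield: a a a a a a a a a a a a a a a a a a
Total rewrite steps: 35

35


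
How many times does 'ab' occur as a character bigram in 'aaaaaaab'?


Scanning 'aaaaaaab' for bigram 'ab':
  Position 0: 'aa' -> no
  Position 1: 'aa' -> no
  Position 2: 'aa' -> no
  Position 3: 'aa' -> no
  Position 4: 'aa' -> no
  Position 5: 'aa' -> no
  Position 6: 'ab' -> MATCH
Total matches: 1

1


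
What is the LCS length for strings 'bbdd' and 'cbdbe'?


DP table for LCS of 'bbdd' and 'cbdbe':
       c  b  d  b  e
    0  0  0  0  0  0
  b 0  0  1  1  1  1
  b 0  0  1  1  2  2
  d 0  0  1  2  2  2
  d 0  0  1  2  2  2
LCS: 'bb'
LCS length = 2

2


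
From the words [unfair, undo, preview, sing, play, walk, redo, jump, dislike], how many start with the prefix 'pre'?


Checking each word for prefix 'pre':
  'unfair' -> no (count: 0)
  'undo' -> no (count: 0)
  'preview' -> YES, starts with 'pre' (count: 1)
  'sing' -> no (count: 1)
  'play' -> no (count: 1)
  'walk' -> no (count: 1)
  'redo' -> no (count: 1)
  'jump' -> no (count: 1)
  'dislike' -> no (count: 1)
Total with prefix 'pre': 1

1


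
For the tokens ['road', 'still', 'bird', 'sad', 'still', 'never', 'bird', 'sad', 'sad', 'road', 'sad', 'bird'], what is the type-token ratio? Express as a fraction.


Tokens: 12
Unique types: ('bird', 'never', 'road', 'sad', 'still') = 5
TTR = 5/12
Already in lowest terms.

5/12


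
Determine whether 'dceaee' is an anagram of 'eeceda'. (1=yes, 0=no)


Sort characters of 'dceaee': 'acdeee'
Sort characters of 'eeceda': 'acdeee'
Sorted forms match -> they ARE anagrams
Result: 1

1


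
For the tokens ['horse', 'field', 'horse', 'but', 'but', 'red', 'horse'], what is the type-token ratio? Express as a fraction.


Tokens: 7
Unique types: ('but', 'field', 'horse', 'red') = 4
TTR = 4/7
Already in lowest terms.

4/7


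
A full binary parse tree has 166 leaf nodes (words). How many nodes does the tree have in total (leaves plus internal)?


Leaf nodes (terminals): 166
Internal nodes = n - 1 = 166 - 1 = 165
Total = leaves + internal = 166 + 165 = 331

331


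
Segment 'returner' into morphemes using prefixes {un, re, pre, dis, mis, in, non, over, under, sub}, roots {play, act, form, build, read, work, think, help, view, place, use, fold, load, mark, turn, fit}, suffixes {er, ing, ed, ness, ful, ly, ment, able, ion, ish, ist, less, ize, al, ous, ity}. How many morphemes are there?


Segmenting 'returner' against the inventory:
  're' -> prefix (morpheme 1)
  'turn' -> root (morpheme 2)
  'er' -> suffix (morpheme 3)
Total morphemes: 3

3


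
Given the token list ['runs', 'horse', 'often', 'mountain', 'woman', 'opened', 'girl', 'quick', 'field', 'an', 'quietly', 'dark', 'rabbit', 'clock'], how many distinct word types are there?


Listing all tokens and tracking unique types:
  Token 1: 'runs' -> NEW (unique so far: 1)
  Token 2: 'horse' -> NEW (unique so far: 2)
  Token 3: 'often' -> NEW (unique so far: 3)
  Token 4: 'mountain' -> NEW (unique so far: 4)
  Token 5: 'woman' -> NEW (unique so far: 5)
  Token 6: 'opened' -> NEW (unique so far: 6)
  Token 7: 'girl' -> NEW (unique so far: 7)
  Token 8: 'quick' -> NEW (unique so far: 8)
  Token 9: 'field' -> NEW (unique so far: 9)
  Token 10: 'an' -> NEW (unique so far: 10)
  Token 11: 'quietly' -> NEW (unique so far: 11)
  Token 12: 'dark' -> NEW (unique so far: 12)
  Token 13: 'rabbit' -> NEW (unique so far: 13)
  Token 14: 'clock' -> NEW (unique so far: 14)
Unique types: ('an', 'clock', 'dark', 'field', 'girl', 'horse', 'mountain', 'often', 'opened', 'quick', 'quietly', 'rabbit', 'runs', 'woman')
Vocabulary size: 14

14


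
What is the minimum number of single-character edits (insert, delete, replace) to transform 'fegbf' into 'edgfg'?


Building DP table for s1='fegbf' (len 5) and s2='edgfg' (len 5):
       e  d  g  f  g
    0  1  2  3  4  5
  f 1  1  2  3  3  4
  e 2  1  2  3  4  4
  g 3  2  2  2  3  4
  b 4  3  3  3  3  4
  f 5  4  4  4  3  4
Edit distance = dp[5][5] = 4

4


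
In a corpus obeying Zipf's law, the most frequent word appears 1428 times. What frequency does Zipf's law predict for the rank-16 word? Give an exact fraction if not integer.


Zipf's law: freq(rank) = f1 / rank
f1 = 1428, rank = 16
freq = 1428 / 16
GCD(1428, 16) = 4
Simplified: 357/4

357/4


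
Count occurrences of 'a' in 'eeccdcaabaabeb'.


Scanning 'eeccdcaabaabeb' for 'a':
  Position 6: 'a' -> MATCH (count: 1)
  Position 7: 'a' -> MATCH (count: 2)
  Position 9: 'a' -> MATCH (count: 3)
  Position 10: 'a' -> MATCH (count: 4)
Total occurrences of 'a': 4

4


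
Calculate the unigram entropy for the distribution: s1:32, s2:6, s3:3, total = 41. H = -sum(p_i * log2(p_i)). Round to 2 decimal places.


Computing entropy H = -sum(p_i * log2(p_i)):
  s1: p = 32/41 = 0.7805, -p*log2(p) = 0.2791
  s2: p = 6/41 = 0.1463, -p*log2(p) = 0.4057
  s3: p = 3/41 = 0.0732, -p*log2(p) = 0.2760
H = sum of terms = 0.9608
Rounded to 2 decimals: 0.96

0.96


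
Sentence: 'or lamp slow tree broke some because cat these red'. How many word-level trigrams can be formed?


Word trigrams from [10] words:
  Trigram 1: (or lamp slow)
  Trigram 2: (lamp slow tree)
  Trigram 3: (slow tree broke)
  Trigram 4: (tree broke some)
  Trigram 5: (broke some because)
  Trigram 6: (some because cat)
  Trigram 7: (because cat these)
  Trigram 8: (cat these red)
Total word trigrams: 10 - 2 = 8

8


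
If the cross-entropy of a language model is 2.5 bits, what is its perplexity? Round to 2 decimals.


Perplexity formula: PP = 2^H
H = 2.5
PP = 2^2.5
Decompose: 2^2.5 = 2^2 * 2^0.5 = 2^2 * sqrt(2)
2^2 = 4, sqrt(2) ~ 1.4142136
PP ~ 4 * 1.4142136 = 5.6568544
Rounded to 2 decimals: 5.66

5.66


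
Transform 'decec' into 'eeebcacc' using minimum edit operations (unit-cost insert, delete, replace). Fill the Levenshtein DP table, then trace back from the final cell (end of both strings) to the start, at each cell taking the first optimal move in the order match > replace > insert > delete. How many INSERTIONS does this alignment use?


Edit distance = 5. Backtracking from cell (5, 8) with preference match > replace > insert > delete,
then listing the resulting alignment 'decec' -> 'eeebcacc' left to right:
  Step 1: insert 'e' [insertion #1]
  Step 2: replace d->e
  Step 3: keep 'e'
  Step 4: insert 'b' [insertion #2]
  Step 5: keep 'c'
  Step 6: insert 'a' [insertion #3]
  Step 7: replace e->c
  Step 8: keep 'c'
Total insertions: 3

3


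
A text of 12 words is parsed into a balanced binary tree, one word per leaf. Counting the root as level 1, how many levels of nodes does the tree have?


In a balanced binary tree with n leaves the deepest leaf is ceil(log2(n)) edges below the root,
so counting node levels inclusive of root and leaves gives ceil(log2(n)) + 1 levels.
log2(12) = 3.5850
ceil(3.5850) = 4
levels = 4 + 1 = 5

5


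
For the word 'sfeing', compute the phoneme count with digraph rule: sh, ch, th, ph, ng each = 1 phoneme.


Parsing 'sfeing' greedily, digraphs first:
  's' -> consonant phoneme (phonemes so far: 1)
  'f' -> consonant phoneme (phonemes so far: 2)
  'e' -> vowel phoneme (phonemes so far: 3)
  'i' -> vowel phoneme (phonemes so far: 4)
  'ng' -> digraph (1 consonant phoneme) (phonemes so far: 5)
Total phonemes: 5

5


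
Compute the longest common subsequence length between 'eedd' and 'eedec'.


DP table for LCS of 'eedd' and 'eedec':
       e  e  d  e  c
    0  0  0  0  0  0
  e 0  1  1  1  1  1
  e 0  1  2  2  2  2
  d 0  1  2  3  3  3
  d 0  1  2  3  3  3
LCS: 'eed'
LCS length = 3

3


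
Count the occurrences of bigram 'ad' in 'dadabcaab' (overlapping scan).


Scanning 'dadabcaab' for bigram 'ad':
  Position 0: 'da' -> no
  Position 1: 'ad' -> MATCH
  Position 2: 'da' -> no
  Position 3: 'ab' -> no
  Position 4: 'bc' -> no
  Position 5: 'ca' -> no
  Position 6: 'aa' -> no
  Position 7: 'ab' -> no
Total matches: 1

1


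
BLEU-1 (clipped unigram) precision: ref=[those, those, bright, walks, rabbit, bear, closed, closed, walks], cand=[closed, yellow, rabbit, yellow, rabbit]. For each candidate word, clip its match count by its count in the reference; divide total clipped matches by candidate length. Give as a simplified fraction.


Reference word counts: {'bear': 1, 'bright': 1, 'closed': 2, 'rabbit': 1, 'those': 2, 'walks': 2}
Checking each candidate word (with clipping):
  'closed' -> in reference (ref count 2, used 1/2) -> match (matches: 1)
  'yellow' -> not in reference -> no match (matches: 1)
  'rabbit' -> in reference (ref count 1, used 1/1) -> match (matches: 2)
  'yellow' -> not in reference -> no match (matches: 2)
  'rabbit' -> ref count 1 already used up (1/1) -> clipped, no match (matches: 2)
Clipped matches: 2, Candidate length: 5
Precision = 2/5

2/5


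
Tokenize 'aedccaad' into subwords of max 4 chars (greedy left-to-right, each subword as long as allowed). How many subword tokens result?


'aedccaad' has 8 characters.
Chunking with max size 4:
  Chunk 1: 'aedc' (positions 0-3)
  Chunk 2: 'caad' (positions 4-7)
Total chunks: ceil(8 / 4) = 2

2


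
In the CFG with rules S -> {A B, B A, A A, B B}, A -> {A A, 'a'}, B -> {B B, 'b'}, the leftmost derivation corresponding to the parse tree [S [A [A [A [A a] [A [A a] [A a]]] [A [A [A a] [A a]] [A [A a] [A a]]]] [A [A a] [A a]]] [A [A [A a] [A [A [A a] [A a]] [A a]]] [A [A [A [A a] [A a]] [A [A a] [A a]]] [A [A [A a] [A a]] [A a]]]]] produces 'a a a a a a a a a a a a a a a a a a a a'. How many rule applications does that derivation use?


Every bracketed nonterminal node [X ...] in the tree is produced by exactly one rule application.
Reading the tree off as a leftmost derivation:
  Step 1: S  =>  A A   (applied S -> A A)
  Step 2: A A  =>  A A A   (applied A -> A A)
  Step 3: A A A  =>  A A A A   (applied A -> A A)
  Step 4: A A A A  =>  A A A A A   (applied A -> A A)
  Step 5: A A A A A  =>  a A A A A   (applied A -> a)
  Step 6: a A A A A  =>  a A A A A A   (applied A -> A A)
  Step 7: a A A A A A  =>  a a A A A A   (applied A -> a)
  Step 8: a a A A A A  =>  a a a A A A   (applied A -> a)
  Step 9: a a a A A A  =>  a a a A A A A   (applied A -> A A)
  Step 10: a a a A A A A  =>  a a a A A A A A   (applied A -> A A)
  Step 11: a a a A A A A A  =>  a a a a A A A A   (applied A -> a)
  Step 12: a a a a A A A A  =>  a a a a a A A A   (applied A -> a)
  Step 13: a a a a a A A A  =>  a a a a a A A A A   (applied A -> A A)
  Step 14: a a a a a A A A A  =>  a a a a a a A A A   (applied A -> a)
  Step 15: a a a a a a A A A  =>  a a a a a a a A A   (applied A -> a)
  Step 16: a a a a a a a A A  =>  a a a a a a a A A A   (applied A -> A A)
  Step 17: a a a a a a a A A A  =>  a a a a a a a a A A   (applied A -> a)
  Step 18: a a a a a a a a A A  =>  a a a a a a a a a A   (applied A -> a)
  Step 19: a a a a a a a a a A  =>  a a a a a a a a a A A   (applied A -> A A)
  Step 20: a a a a a a a a a A A  =>  a a a a a a a a a A A A   (applied A -> A A)
  Step 21: a a a a a a a a a A A A  =>  a a a a a a a a a a A A   (applied A -> a)
  Step 22: a a a a a a a a a a A A  =>  a a a a a a a a a a A A A   (applied A -> A A)
  Step 23: a a a a a a a a a a A A A  =>  a a a a a a a a a a A A A A   (applied A -> A A)
  Step 24: a a a a a a a a a a A A A A  =>  a a a a a a a a a a a A A A   (applied A -> a)
  Step 25: a a a a a a a a a a a A A A  =>  a a a a a a a a a a a a A A   (applied A -> a)
  Step 26: a a a a a a a a a a a a A A  =>  a a a a a a a a a a a a a A   (applied A -> a)
  Step 27: a a a a a a a a a a a a a A  =>  a a a a a a a a a a a a a A A   (applied A -> A A)
  Step 28: a a a a a a a a a a a a a A A  =>  a a a a a a a a a a a a a A A A   (applied A -> A A)
  Step 29: a a a a a a a a a a a a a A A A  =>  a a a a a a a a a a a a a A A A A   (applied A -> A A)
  Step 30: a a a a a a a a a a a a a A A A A  =>  a a a a a a a a a a a a a a A A A   (applied A -> a)
  Step 31: a a a a a a a a a a a a a a A A A  =>  a a a a a a a a a a a a a a a A A   (applied A -> a)
  Step 32: a a a a a a a a a a a a a a a A A  =>  a a a a a a a a a a a a a a a A A A   (applied A -> A A)
  Step 33: a a a a a a a a a a a a a a a A A A  =>  a a a a a a a a a a a a a a a a A A   (applied A -> a)
  Step 34: a a a a a a a a a a a a a a a a A A  =>  a a a a a a a a a a a a a a a a a A   (applied A -> a)
  Step 35: a a a a a a a a a a a a a a a a a A  =>  a a a a a a a a a a a a a a a a a A A   (applied A -> A A)
  Step 36: a a a a a a a a a a a a a a a a a A A  =>  a a a a a a a a a a a a a a a a a A A A   (applied A -> A A)
  Step 37: a a a a a a a a a a a a a a a a a A A A  =>  a a a a a a a a a a a a a a a a a a A A   (applied A -> a)
  Step 38: a a a a a a a a a a a a a a a a a a A A  =>  a a a a a a a a a a a a a a a a a a a A   (applied A -> a)
  Step 39: a a a a a a a a a a a a a a a a a a a A  =>  a a a a a a a a a a a a a a a a a a a a   (applied A -> a)
Final yield: a a a a a a a a a a a a a a a a a a a a
Total rewrite steps: 39

39


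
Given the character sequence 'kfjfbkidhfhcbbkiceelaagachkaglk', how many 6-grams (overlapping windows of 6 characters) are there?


String 'kfjfbkidhfhcbbkiceelaagachkaglk' has length L = 31.
Number of overlapping n-grams = L - n + 1
Substituting: 31 - 6 + 1 = 26

26


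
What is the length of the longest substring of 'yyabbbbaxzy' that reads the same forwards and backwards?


Scanning 'yyabbbbaxzy' for palindromic substrings.
Substring at positions 2-7: 'abbbba'.
Check: reverse('abbbba') = 'abbbba' -> palindrome confirmed.
Neighbouring characters ('y' / 'x') break symmetry, so it cannot extend further.
No longer palindromic substring exists; longest length = 6

6


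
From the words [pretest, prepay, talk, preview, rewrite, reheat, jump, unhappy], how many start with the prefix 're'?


Checking each word for prefix 're':
  'pretest' -> no (count: 0)
  'prepay' -> no (count: 0)
  'talk' -> no (count: 0)
  'preview' -> no (count: 0)
  'rewrite' -> YES, starts with 're' (count: 1)
  'reheat' -> YES, starts with 're' (count: 2)
  'jump' -> no (count: 2)
  'unhappy' -> no (count: 2)
Total with prefix 're': 2

2


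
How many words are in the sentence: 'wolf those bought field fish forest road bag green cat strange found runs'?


Counting words by splitting on spaces:
  Word 1: 'wolf'
  Word 2: 'those'
  Word 3: 'bought'
  Word 4: 'field'
  Word 5: 'fish'
  Word 6: 'forest'
  Word 7: 'road'
  Word 8: 'bag'
  Word 9: 'green'
  Word 10: 'cat'
  Word 11: 'strange'
  Word 12: 'found'
  Word 13: 'runs'
Total words: 13

13


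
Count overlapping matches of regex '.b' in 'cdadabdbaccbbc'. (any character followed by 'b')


Pattern: .b means any character followed by 'b'.
Scanning 'cdadabdbaccbbc' position-by-position:
  Pos 0: window 'cd' -> no
  Pos 1: window 'da' -> no
  Pos 2: window 'ad' -> no
  Pos 3: window 'da' -> no
  Pos 4: window 'ab' -> MATCH
  Pos 5: window 'bd' -> no
  Pos 6: window 'db' -> MATCH
  Pos 7: window 'ba' -> no
  Pos 8: window 'ac' -> no
  Pos 9: window 'cc' -> no
  Pos 10: window 'cb' -> MATCH
  Pos 11: window 'bb' -> MATCH
  Pos 12: window 'bc' -> no
  Pos 13: window 'c' -> no
Total matches: 4

4


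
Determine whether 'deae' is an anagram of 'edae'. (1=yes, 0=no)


Sort characters of 'deae': 'adee'
Sort characters of 'edae': 'adee'
Sorted forms match -> they ARE anagrams
Result: 1

1


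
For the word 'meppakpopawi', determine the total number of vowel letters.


Scanning each character of 'meppakpopawi':
  Position 1: 'm' -> consonant (running count: 0)
  Position 2: 'e' -> vowel (running count: 1)
  Position 3: 'p' -> consonant (running count: 1)
  Position 4: 'p' -> consonant (running count: 1)
  Position 5: 'a' -> vowel (running count: 2)
  Position 6: 'k' -> consonant (running count: 2)
  Position 7: 'p' -> consonant (running count: 2)
  Position 8: 'o' -> vowel (running count: 3)
  Position 9: 'p' -> consonant (running count: 3)
  Position 10: 'a' -> vowel (running count: 4)
  Position 11: 'w' -> consonant (running count: 4)
  Position 12: 'i' -> vowel (running count: 5)
Total vowels: 5

5


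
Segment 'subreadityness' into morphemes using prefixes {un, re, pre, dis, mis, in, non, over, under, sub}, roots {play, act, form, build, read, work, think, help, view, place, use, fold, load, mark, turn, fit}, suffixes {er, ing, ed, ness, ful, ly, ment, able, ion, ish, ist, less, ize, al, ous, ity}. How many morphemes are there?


Segmenting 'subreadityness' against the inventory:
  'sub' -> prefix (morpheme 1)
  'read' -> root (morpheme 2)
  'ity' -> suffix (morpheme 3)
  'ness' -> suffix (morpheme 4)
Total morphemes: 4

4


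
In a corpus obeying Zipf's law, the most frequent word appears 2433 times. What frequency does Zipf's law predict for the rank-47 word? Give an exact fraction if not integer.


Zipf's law: freq(rank) = f1 / rank
f1 = 2433, rank = 47
freq = 2433 / 47
GCD(2433, 47) = 1
Simplified: 2433/47

2433/47


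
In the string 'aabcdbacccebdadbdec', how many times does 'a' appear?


Scanning 'aabcdbacccebdadbdec' for 'a':
  Position 0: 'a' -> MATCH (count: 1)
  Position 1: 'a' -> MATCH (count: 2)
  Position 6: 'a' -> MATCH (count: 3)
  Position 13: 'a' -> MATCH (count: 4)
Total occurrences of 'a': 4

4


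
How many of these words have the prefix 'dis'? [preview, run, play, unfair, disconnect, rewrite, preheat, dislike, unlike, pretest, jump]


Checking each word for prefix 'dis':
  'preview' -> no (count: 0)
  'run' -> no (count: 0)
  'play' -> no (count: 0)
  'unfair' -> no (count: 0)
  'disconnect' -> YES, starts with 'dis' (count: 1)
  'rewrite' -> no (count: 1)
  'preheat' -> no (count: 1)
  'dislike' -> YES, starts with 'dis' (count: 2)
  'unlike' -> no (count: 2)
  'pretest' -> no (count: 2)
  'jump' -> no (count: 2)
Total with prefix 'dis': 2

2


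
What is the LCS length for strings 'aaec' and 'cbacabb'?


DP table for LCS of 'aaec' and 'cbacabb':
       c  b  a  c  a  b  b
    0  0  0  0  0  0  0  0
  a 0  0  0  1  1  1  1  1
  a 0  0  0  1  1  2  2  2
  e 0  0  0  1  1  2  2  2
  c 0  1  1  1  2  2  2  2
LCS: 'aa'
LCS length = 2

2


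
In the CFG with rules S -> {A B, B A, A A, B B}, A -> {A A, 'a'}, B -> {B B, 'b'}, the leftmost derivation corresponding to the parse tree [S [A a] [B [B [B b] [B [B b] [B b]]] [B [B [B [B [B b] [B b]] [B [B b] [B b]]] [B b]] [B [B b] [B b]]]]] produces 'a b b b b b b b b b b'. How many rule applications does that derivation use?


Every bracketed nonterminal node [X ...] in the tree is produced by exactly one rule application.
Reading the tree off as a leftmost derivation:
  Step 1: S  =>  A B   (applied S -> A B)
  Step 2: A B  =>  a B   (applied A -> a)
  Step 3: a B  =>  a B B   (applied B -> B B)
  Step 4: a B B  =>  a B B B   (applied B -> B B)
  Step 5: a B B B  =>  a b B B   (applied B -> b)
  Step 6: a b B B  =>  a b B B B   (applied B -> B B)
  Step 7: a b B B B  =>  a b b B B   (applied B -> b)
  Step 8: a b b B B  =>  a b b b B   (applied B -> b)
  Step 9: a b b b B  =>  a b b b B B   (applied B -> B B)
  Step 10: a b b b B B  =>  a b b b B B B   (applied B -> B B)
  Step 11: a b b b B B B  =>  a b b b B B B B   (applied B -> B B)
  Step 12: a b b b B B B B  =>  a b b b B B B B B   (applied B -> B B)
  Step 13: a b b b B B B B B  =>  a b b b b B B B B   (applied B -> b)
  Step 14: a b b b b B B B B  =>  a b b b b b B B B   (applied B -> b)
  Step 15: a b b b b b B B B  =>  a b b b b b B B B B   (applied B -> B B)
  Step 16: a b b b b b B B B B  =>  a b b b b b b B B B   (applied B -> b)
  Step 17: a b b b b b b B B B  =>  a b b b b b b b B B   (applied B -> b)
  Step 18: a b b b b b b b B B  =>  a b b b b b b b b B   (applied B -> b)
  Step 19: a b b b b b b b b B  =>  a b b b b b b b b B B   (applied B -> B B)
  Step 20: a b b b b b b b b B B  =>  a b b b b b b b b b B   (applied B -> b)
  Step 21: a b b b b b b b b b B  =>  a b b b b b b b b b b   (applied B -> b)
Final yield: a b b b b b b b b b b
Total rewrite steps: 21

21


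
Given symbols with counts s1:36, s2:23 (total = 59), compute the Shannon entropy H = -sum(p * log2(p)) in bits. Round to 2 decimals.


Computing entropy H = -sum(p_i * log2(p_i)):
  s1: p = 36/59 = 0.6102, -p*log2(p) = 0.4349
  s2: p = 23/59 = 0.3898, -p*log2(p) = 0.5298
H = sum of terms = 0.9647
Rounded to 2 decimals: 0.96

0.96


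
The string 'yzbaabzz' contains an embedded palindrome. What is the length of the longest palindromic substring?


Scanning 'yzbaabzz' for palindromic substrings.
Substring at positions 1-6: 'zbaabz'.
Check: reverse('zbaabz') = 'zbaabz' -> palindrome confirmed.
Neighbouring characters ('y' / 'z') break symmetry, so it cannot extend further.
No longer palindromic substring exists; longest length = 6

6


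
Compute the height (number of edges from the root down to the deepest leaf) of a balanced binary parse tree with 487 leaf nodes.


In a balanced binary tree with n leaves the deepest leaf is ceil(log2(n)) edges below the root.
log2(487) = 8.9278
ceil(8.9278) = 9
height (edges) = 9

9


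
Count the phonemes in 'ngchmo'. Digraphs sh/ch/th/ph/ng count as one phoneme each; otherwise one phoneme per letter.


Parsing 'ngchmo' greedily, digraphs first:
  'ng' -> digraph (1 consonant phoneme) (phonemes so far: 1)
  'ch' -> digraph (1 consonant phoneme) (phonemes so far: 2)
  'm' -> consonant phoneme (phonemes so far: 3)
  'o' -> vowel phoneme (phonemes so far: 4)
Total phonemes: 4

4


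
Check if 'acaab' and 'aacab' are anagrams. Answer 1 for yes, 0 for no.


Sort characters of 'acaab': 'aaabc'
Sort characters of 'aacab': 'aaabc'
Sorted forms match -> they ARE anagrams
Result: 1

1


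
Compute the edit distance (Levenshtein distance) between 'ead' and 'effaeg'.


Building DP table for s1='ead' (len 3) and s2='effaeg' (len 6):
       e  f  f  a  e  g
    0  1  2  3  4  5  6
  e 1  0  1  2  3  4  5
  a 2  1  1  2  2  3  4
  d 3  2  2  2  3  3  4
Edit distance = dp[3][6] = 4

4


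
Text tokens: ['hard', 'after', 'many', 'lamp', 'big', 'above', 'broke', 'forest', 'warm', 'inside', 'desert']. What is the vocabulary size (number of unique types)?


Listing all tokens and tracking unique types:
  Token 1: 'hard' -> NEW (unique so far: 1)
  Token 2: 'after' -> NEW (unique so far: 2)
  Token 3: 'many' -> NEW (unique so far: 3)
  Token 4: 'lamp' -> NEW (unique so far: 4)
  Token 5: 'big' -> NEW (unique so far: 5)
  Token 6: 'above' -> NEW (unique so far: 6)
  Token 7: 'broke' -> NEW (unique so far: 7)
  Token 8: 'forest' -> NEW (unique so far: 8)
  Token 9: 'warm' -> NEW (unique so far: 9)
  Token 10: 'inside' -> NEW (unique so far: 10)
  Token 11: 'desert' -> NEW (unique so far: 11)
Unique types: ('above', 'after', 'big', 'broke', 'desert', 'forest', 'hard', 'inside', 'lamp', 'many', 'warm')
Vocabulary size: 11

11


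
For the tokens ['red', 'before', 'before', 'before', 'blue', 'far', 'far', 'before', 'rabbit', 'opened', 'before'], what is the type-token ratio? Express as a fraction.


Tokens: 11
Unique types: ('before', 'blue', 'far', 'opened', 'rabbit', 'red') = 6
TTR = 6/11
Already in lowest terms.

6/11


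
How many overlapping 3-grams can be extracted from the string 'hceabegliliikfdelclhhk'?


String 'hceabegliliikfdelclhhk' has length L = 22.
Number of overlapping n-grams = L - n + 1
Substituting: 22 - 3 + 1 = 20

20


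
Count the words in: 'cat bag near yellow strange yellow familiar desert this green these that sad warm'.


Counting words by splitting on spaces:
  Word 1: 'cat'
  Word 2: 'bag'
  Word 3: 'near'
  Word 4: 'yellow'
  Word 5: 'strange'
  Word 6: 'yellow'
  Word 7: 'familiar'
  Word 8: 'desert'
  Word 9: 'this'
  Word 10: 'green'
  Word 11: 'these'
  Word 12: 'that'
  Word 13: 'sad'
  Word 14: 'warm'
Total words: 14

14


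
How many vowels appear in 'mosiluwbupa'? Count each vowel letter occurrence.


Scanning each character of 'mosiluwbupa':
  Position 1: 'm' -> consonant (running count: 0)
  Position 2: 'o' -> vowel (running count: 1)
  Position 3: 's' -> consonant (running count: 1)
  Position 4: 'i' -> vowel (running count: 2)
  Position 5: 'l' -> consonant (running count: 2)
  Position 6: 'u' -> vowel (running count: 3)
  Position 7: 'w' -> consonant (running count: 3)
  Position 8: 'b' -> consonant (running count: 3)
  Position 9: 'u' -> vowel (running count: 4)
  Position 10: 'p' -> consonant (running count: 4)
  Position 11: 'a' -> vowel (running count: 5)
Total vowels: 5

5


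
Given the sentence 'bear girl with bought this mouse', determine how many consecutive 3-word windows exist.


Word trigrams from [6] words:
  Trigram 1: (bear girl with)
  Trigram 2: (girl with bought)
  Trigram 3: (with bought this)
  Trigram 4: (bought this mouse)
Total word trigrams: 6 - 2 = 4

4


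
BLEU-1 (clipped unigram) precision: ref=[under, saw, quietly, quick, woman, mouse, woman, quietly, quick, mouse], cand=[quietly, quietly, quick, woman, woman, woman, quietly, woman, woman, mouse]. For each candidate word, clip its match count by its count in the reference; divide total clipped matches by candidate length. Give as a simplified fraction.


Reference word counts: {'mouse': 2, 'quick': 2, 'quietly': 2, 'saw': 1, 'under': 1, 'woman': 2}
Checking each candidate word (with clipping):
  'quietly' -> in reference (ref count 2, used 1/2) -> match (matches: 1)
  'quietly' -> in reference (ref count 2, used 2/2) -> match (matches: 2)
  'quick' -> in reference (ref count 2, used 1/2) -> match (matches: 3)
  'woman' -> in reference (ref count 2, used 1/2) -> match (matches: 4)
  'woman' -> in reference (ref count 2, used 2/2) -> match (matches: 5)
  'woman' -> ref count 2 already used up (2/2) -> clipped, no match (matches: 5)
  'quietly' -> ref count 2 already used up (2/2) -> clipped, no match (matches: 5)
  'woman' -> ref count 2 already used up (2/2) -> clipped, no match (matches: 5)
  'woman' -> ref count 2 already used up (2/2) -> clipped, no match (matches: 5)
  'mouse' -> in reference (ref count 2, used 1/2) -> match (matches: 6)
Clipped matches: 6, Candidate length: 10
Precision = 6/10 = 3/5

3/5


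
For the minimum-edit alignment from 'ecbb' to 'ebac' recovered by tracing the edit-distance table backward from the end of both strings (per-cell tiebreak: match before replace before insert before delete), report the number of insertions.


Edit distance = 3. Backtracking from cell (4, 4) with preference match > replace > insert > delete,
then listing the resulting alignment 'ecbb' -> 'ebac' left to right:
  Step 1: keep 'e'
  Step 2: replace c->b
  Step 3: replace b->a
  Step 4: replace b->c
Total insertions: 0

0


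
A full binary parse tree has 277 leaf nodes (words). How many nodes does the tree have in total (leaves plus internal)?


Leaf nodes (terminals): 277
Internal nodes = n - 1 = 277 - 1 = 276
Total = leaves + internal = 277 + 276 = 553

553


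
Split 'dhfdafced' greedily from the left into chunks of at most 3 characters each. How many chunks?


'dhfdafced' has 9 characters.
Chunking with max size 3:
  Chunk 1: 'dhf' (positions 0-2)
  Chunk 2: 'daf' (positions 3-5)
  Chunk 3: 'ced' (positions 6-8)
Total chunks: ceil(9 / 3) = 3

3


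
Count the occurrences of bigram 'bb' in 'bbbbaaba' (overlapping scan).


Scanning 'bbbbaaba' for bigram 'bb':
  Position 0: 'bb' -> MATCH
  Position 1: 'bb' -> MATCH
  Position 2: 'bb' -> MATCH
  Position 3: 'ba' -> no
  Position 4: 'aa' -> no
  Position 5: 'ab' -> no
  Position 6: 'ba' -> no
Total matches: 3

3


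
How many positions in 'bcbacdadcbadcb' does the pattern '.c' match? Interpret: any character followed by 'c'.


Pattern: .c means any character followed by 'c'.
Scanning 'bcbacdadcbadcb' position-by-position:
  Pos 0: window 'bc' -> MATCH
  Pos 1: window 'cb' -> no
  Pos 2: window 'ba' -> no
  Pos 3: window 'ac' -> MATCH
  Pos 4: window 'cd' -> no
  Pos 5: window 'da' -> no
  Pos 6: window 'ad' -> no
  Pos 7: window 'dc' -> MATCH
  Pos 8: window 'cb' -> no
  Pos 9: window 'ba' -> no
  Pos 10: window 'ad' -> no
  Pos 11: window 'dc' -> MATCH
  Pos 12: window 'cb' -> no
  Pos 13: window 'b' -> no
Total matches: 4

4


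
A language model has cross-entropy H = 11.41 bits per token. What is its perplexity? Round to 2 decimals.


Perplexity formula: PP = 2^H
H = 11.41
PP = 2^11.41
Decompose: 2^11.41 = 2^11 * 2^0.41
2^11 = 2048, 2^0.41 ~ 1.3286858
PP ~ 2048 * 1.3286858 = 2721.1485184
Rounded to 2 decimals: 2721.15

2721.15


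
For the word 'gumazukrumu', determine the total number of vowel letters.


Scanning each character of 'gumazukrumu':
  Position 1: 'g' -> consonant (running count: 0)
  Position 2: 'u' -> vowel (running count: 1)
  Position 3: 'm' -> consonant (running count: 1)
  Position 4: 'a' -> vowel (running count: 2)
  Position 5: 'z' -> consonant (running count: 2)
  Position 6: 'u' -> vowel (running count: 3)
  Position 7: 'k' -> consonant (running count: 3)
  Position 8: 'r' -> consonant (running count: 3)
  Position 9: 'u' -> vowel (running count: 4)
  Position 10: 'm' -> consonant (running count: 4)
  Position 11: 'u' -> vowel (running count: 5)
Total vowels: 5

5
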